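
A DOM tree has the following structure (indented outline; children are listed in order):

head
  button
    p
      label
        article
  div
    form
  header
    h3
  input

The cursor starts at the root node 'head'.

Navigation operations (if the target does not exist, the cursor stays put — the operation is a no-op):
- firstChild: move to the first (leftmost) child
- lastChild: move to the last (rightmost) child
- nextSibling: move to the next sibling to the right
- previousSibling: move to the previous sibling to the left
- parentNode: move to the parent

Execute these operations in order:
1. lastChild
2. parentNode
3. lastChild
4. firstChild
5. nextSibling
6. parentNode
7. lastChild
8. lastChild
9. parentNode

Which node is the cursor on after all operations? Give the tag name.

Answer: head

Derivation:
After 1 (lastChild): input
After 2 (parentNode): head
After 3 (lastChild): input
After 4 (firstChild): input (no-op, stayed)
After 5 (nextSibling): input (no-op, stayed)
After 6 (parentNode): head
After 7 (lastChild): input
After 8 (lastChild): input (no-op, stayed)
After 9 (parentNode): head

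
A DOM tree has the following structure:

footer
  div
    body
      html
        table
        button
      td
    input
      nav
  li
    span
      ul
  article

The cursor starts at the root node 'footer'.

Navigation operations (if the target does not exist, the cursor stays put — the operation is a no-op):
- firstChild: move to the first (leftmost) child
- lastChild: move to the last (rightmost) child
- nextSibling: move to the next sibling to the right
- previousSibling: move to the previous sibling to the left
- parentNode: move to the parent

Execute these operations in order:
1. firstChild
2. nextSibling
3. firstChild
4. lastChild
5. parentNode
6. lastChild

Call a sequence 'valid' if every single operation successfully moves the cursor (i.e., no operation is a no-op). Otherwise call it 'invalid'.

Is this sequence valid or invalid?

After 1 (firstChild): div
After 2 (nextSibling): li
After 3 (firstChild): span
After 4 (lastChild): ul
After 5 (parentNode): span
After 6 (lastChild): ul

Answer: valid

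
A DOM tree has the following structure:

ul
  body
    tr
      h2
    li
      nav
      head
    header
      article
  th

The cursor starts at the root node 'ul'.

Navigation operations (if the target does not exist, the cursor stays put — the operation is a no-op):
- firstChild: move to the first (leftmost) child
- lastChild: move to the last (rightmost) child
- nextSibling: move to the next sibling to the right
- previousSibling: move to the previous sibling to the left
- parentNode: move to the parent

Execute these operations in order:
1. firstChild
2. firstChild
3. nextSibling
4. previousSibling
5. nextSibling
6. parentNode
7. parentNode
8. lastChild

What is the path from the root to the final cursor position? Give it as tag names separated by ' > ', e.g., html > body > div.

After 1 (firstChild): body
After 2 (firstChild): tr
After 3 (nextSibling): li
After 4 (previousSibling): tr
After 5 (nextSibling): li
After 6 (parentNode): body
After 7 (parentNode): ul
After 8 (lastChild): th

Answer: ul > th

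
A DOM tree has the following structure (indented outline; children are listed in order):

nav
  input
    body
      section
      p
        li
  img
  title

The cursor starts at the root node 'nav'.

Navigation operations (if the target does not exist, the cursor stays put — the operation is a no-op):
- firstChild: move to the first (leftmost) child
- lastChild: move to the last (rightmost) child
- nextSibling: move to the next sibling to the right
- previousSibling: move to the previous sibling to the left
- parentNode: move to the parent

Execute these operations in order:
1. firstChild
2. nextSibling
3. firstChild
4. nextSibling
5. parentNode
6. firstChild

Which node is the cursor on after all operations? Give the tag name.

Answer: input

Derivation:
After 1 (firstChild): input
After 2 (nextSibling): img
After 3 (firstChild): img (no-op, stayed)
After 4 (nextSibling): title
After 5 (parentNode): nav
After 6 (firstChild): input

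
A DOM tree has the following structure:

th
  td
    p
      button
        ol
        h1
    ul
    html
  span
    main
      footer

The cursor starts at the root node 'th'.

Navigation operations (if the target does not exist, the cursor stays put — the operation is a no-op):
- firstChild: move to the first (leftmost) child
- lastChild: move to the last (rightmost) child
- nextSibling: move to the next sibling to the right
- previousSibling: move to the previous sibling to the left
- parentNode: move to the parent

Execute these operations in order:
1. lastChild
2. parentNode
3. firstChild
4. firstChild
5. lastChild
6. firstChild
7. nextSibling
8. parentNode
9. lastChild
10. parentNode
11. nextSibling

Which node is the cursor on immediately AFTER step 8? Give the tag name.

Answer: button

Derivation:
After 1 (lastChild): span
After 2 (parentNode): th
After 3 (firstChild): td
After 4 (firstChild): p
After 5 (lastChild): button
After 6 (firstChild): ol
After 7 (nextSibling): h1
After 8 (parentNode): button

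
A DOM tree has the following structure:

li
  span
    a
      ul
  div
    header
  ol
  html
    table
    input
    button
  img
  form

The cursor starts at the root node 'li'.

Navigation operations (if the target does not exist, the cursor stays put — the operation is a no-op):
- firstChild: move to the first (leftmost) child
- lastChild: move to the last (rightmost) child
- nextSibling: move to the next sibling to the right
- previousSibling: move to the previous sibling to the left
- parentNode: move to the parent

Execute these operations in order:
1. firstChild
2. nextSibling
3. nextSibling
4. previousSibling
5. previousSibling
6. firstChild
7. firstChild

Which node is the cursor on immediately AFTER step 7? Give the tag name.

Answer: ul

Derivation:
After 1 (firstChild): span
After 2 (nextSibling): div
After 3 (nextSibling): ol
After 4 (previousSibling): div
After 5 (previousSibling): span
After 6 (firstChild): a
After 7 (firstChild): ul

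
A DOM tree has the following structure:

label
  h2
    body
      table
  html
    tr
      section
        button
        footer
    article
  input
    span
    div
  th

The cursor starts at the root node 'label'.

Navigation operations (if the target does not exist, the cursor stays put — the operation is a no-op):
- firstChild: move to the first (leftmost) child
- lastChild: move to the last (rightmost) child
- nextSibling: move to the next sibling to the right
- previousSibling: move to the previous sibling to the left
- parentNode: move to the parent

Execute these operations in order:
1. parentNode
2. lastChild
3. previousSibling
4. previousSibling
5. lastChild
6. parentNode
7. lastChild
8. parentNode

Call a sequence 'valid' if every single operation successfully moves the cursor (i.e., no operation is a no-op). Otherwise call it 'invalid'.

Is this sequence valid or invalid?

After 1 (parentNode): label (no-op, stayed)
After 2 (lastChild): th
After 3 (previousSibling): input
After 4 (previousSibling): html
After 5 (lastChild): article
After 6 (parentNode): html
After 7 (lastChild): article
After 8 (parentNode): html

Answer: invalid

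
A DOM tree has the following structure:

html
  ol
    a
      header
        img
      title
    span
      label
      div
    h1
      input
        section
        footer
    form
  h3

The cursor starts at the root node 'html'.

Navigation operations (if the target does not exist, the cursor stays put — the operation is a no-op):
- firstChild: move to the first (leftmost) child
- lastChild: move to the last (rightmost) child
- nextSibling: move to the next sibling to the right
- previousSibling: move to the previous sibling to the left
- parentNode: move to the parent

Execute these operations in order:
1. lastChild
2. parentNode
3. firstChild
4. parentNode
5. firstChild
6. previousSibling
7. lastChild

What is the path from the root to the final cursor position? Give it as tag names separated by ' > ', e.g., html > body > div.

After 1 (lastChild): h3
After 2 (parentNode): html
After 3 (firstChild): ol
After 4 (parentNode): html
After 5 (firstChild): ol
After 6 (previousSibling): ol (no-op, stayed)
After 7 (lastChild): form

Answer: html > ol > form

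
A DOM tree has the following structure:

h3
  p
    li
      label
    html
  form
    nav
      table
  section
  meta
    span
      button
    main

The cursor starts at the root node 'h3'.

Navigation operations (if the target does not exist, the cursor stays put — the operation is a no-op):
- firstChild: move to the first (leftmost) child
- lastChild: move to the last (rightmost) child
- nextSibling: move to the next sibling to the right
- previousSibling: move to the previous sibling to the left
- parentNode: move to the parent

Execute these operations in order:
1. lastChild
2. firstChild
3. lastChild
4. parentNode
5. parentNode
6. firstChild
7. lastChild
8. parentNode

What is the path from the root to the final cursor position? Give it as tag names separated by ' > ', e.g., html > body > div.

Answer: h3 > meta > span

Derivation:
After 1 (lastChild): meta
After 2 (firstChild): span
After 3 (lastChild): button
After 4 (parentNode): span
After 5 (parentNode): meta
After 6 (firstChild): span
After 7 (lastChild): button
After 8 (parentNode): span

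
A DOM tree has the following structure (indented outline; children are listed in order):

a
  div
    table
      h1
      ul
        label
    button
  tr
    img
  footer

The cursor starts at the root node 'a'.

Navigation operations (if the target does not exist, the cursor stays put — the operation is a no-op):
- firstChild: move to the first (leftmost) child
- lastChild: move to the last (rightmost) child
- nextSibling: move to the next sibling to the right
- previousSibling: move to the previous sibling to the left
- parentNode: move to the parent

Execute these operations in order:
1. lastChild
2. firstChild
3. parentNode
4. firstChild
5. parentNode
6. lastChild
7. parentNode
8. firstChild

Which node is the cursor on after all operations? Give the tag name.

Answer: div

Derivation:
After 1 (lastChild): footer
After 2 (firstChild): footer (no-op, stayed)
After 3 (parentNode): a
After 4 (firstChild): div
After 5 (parentNode): a
After 6 (lastChild): footer
After 7 (parentNode): a
After 8 (firstChild): div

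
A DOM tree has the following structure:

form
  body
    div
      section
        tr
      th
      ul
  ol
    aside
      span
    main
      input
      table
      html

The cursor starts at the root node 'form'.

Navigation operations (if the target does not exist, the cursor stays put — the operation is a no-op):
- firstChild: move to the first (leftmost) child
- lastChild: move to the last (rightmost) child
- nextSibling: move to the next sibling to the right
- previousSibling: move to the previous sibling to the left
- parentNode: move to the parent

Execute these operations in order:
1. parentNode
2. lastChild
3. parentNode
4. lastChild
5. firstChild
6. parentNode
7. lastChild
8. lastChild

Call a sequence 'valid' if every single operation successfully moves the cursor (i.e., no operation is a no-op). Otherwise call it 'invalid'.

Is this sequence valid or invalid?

Answer: invalid

Derivation:
After 1 (parentNode): form (no-op, stayed)
After 2 (lastChild): ol
After 3 (parentNode): form
After 4 (lastChild): ol
After 5 (firstChild): aside
After 6 (parentNode): ol
After 7 (lastChild): main
After 8 (lastChild): html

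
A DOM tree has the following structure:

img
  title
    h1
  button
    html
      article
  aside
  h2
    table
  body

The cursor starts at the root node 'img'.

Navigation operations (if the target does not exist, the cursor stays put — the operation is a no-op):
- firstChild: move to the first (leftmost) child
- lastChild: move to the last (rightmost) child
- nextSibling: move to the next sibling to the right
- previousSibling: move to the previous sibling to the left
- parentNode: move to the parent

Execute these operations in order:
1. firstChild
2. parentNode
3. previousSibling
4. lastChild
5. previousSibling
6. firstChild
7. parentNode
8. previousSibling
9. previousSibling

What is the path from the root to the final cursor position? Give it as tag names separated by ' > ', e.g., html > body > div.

Answer: img > button

Derivation:
After 1 (firstChild): title
After 2 (parentNode): img
After 3 (previousSibling): img (no-op, stayed)
After 4 (lastChild): body
After 5 (previousSibling): h2
After 6 (firstChild): table
After 7 (parentNode): h2
After 8 (previousSibling): aside
After 9 (previousSibling): button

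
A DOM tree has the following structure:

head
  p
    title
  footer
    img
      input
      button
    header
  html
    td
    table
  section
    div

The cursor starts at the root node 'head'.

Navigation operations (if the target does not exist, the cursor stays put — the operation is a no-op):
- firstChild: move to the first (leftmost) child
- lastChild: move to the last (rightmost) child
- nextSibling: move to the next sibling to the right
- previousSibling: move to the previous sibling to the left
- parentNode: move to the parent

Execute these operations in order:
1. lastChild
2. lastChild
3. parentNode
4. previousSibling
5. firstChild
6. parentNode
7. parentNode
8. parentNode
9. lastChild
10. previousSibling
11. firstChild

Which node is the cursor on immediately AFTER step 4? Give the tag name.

Answer: html

Derivation:
After 1 (lastChild): section
After 2 (lastChild): div
After 3 (parentNode): section
After 4 (previousSibling): html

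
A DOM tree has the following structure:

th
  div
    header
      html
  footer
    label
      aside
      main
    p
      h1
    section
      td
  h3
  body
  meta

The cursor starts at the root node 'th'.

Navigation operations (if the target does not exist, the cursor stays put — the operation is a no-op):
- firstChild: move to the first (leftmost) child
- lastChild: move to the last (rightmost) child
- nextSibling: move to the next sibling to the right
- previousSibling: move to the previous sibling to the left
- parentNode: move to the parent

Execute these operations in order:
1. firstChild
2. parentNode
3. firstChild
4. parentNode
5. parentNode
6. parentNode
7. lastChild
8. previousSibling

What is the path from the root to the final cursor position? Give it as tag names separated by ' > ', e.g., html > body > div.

After 1 (firstChild): div
After 2 (parentNode): th
After 3 (firstChild): div
After 4 (parentNode): th
After 5 (parentNode): th (no-op, stayed)
After 6 (parentNode): th (no-op, stayed)
After 7 (lastChild): meta
After 8 (previousSibling): body

Answer: th > body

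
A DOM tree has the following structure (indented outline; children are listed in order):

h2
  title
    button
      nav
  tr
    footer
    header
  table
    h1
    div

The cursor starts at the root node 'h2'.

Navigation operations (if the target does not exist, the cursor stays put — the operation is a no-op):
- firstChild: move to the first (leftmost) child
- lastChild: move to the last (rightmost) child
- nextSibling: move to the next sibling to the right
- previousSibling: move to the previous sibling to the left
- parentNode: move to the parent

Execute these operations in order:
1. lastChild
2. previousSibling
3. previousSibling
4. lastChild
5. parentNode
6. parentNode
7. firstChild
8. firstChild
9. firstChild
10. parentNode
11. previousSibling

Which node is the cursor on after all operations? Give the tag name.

Answer: button

Derivation:
After 1 (lastChild): table
After 2 (previousSibling): tr
After 3 (previousSibling): title
After 4 (lastChild): button
After 5 (parentNode): title
After 6 (parentNode): h2
After 7 (firstChild): title
After 8 (firstChild): button
After 9 (firstChild): nav
After 10 (parentNode): button
After 11 (previousSibling): button (no-op, stayed)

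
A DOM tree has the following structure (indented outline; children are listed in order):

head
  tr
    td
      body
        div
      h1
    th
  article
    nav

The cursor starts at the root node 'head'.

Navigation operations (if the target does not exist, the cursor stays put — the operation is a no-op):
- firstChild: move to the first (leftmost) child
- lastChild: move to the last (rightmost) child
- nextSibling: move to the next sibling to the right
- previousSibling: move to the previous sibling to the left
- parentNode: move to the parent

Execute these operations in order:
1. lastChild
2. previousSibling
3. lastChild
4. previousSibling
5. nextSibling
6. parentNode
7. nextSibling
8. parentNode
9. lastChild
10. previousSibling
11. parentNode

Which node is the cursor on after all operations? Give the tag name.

Answer: head

Derivation:
After 1 (lastChild): article
After 2 (previousSibling): tr
After 3 (lastChild): th
After 4 (previousSibling): td
After 5 (nextSibling): th
After 6 (parentNode): tr
After 7 (nextSibling): article
After 8 (parentNode): head
After 9 (lastChild): article
After 10 (previousSibling): tr
After 11 (parentNode): head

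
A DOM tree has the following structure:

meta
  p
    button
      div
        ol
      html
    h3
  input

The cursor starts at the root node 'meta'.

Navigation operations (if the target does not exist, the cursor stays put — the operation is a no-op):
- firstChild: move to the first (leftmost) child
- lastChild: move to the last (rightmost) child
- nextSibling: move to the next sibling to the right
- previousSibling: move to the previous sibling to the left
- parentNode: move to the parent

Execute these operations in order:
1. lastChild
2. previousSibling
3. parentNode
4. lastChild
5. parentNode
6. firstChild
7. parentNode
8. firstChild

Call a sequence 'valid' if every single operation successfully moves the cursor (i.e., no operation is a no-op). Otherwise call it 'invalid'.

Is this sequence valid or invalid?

Answer: valid

Derivation:
After 1 (lastChild): input
After 2 (previousSibling): p
After 3 (parentNode): meta
After 4 (lastChild): input
After 5 (parentNode): meta
After 6 (firstChild): p
After 7 (parentNode): meta
After 8 (firstChild): p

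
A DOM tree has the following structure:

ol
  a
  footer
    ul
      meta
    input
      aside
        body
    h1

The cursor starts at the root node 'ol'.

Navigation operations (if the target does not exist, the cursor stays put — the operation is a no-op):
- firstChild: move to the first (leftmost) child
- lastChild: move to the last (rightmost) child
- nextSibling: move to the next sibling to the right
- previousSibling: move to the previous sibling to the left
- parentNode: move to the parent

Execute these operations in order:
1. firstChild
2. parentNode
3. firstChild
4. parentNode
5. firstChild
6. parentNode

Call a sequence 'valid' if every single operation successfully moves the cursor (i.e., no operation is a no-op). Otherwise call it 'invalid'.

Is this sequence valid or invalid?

Answer: valid

Derivation:
After 1 (firstChild): a
After 2 (parentNode): ol
After 3 (firstChild): a
After 4 (parentNode): ol
After 5 (firstChild): a
After 6 (parentNode): ol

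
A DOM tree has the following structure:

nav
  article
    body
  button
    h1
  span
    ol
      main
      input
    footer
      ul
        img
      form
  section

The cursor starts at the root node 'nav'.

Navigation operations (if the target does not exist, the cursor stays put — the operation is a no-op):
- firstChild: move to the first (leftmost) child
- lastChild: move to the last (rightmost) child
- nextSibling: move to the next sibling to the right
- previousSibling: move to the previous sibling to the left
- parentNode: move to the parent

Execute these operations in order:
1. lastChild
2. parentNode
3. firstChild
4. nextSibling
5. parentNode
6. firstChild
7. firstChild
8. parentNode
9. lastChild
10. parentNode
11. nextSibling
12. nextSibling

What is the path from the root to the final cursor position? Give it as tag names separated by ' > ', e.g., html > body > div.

After 1 (lastChild): section
After 2 (parentNode): nav
After 3 (firstChild): article
After 4 (nextSibling): button
After 5 (parentNode): nav
After 6 (firstChild): article
After 7 (firstChild): body
After 8 (parentNode): article
After 9 (lastChild): body
After 10 (parentNode): article
After 11 (nextSibling): button
After 12 (nextSibling): span

Answer: nav > span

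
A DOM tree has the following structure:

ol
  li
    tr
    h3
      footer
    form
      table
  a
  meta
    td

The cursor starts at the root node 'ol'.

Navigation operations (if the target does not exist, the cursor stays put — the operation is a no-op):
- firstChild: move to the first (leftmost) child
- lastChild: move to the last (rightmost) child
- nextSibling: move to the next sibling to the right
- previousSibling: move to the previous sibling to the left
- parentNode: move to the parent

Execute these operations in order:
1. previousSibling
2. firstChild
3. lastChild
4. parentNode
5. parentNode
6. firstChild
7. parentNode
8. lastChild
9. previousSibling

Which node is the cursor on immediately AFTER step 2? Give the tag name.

Answer: li

Derivation:
After 1 (previousSibling): ol (no-op, stayed)
After 2 (firstChild): li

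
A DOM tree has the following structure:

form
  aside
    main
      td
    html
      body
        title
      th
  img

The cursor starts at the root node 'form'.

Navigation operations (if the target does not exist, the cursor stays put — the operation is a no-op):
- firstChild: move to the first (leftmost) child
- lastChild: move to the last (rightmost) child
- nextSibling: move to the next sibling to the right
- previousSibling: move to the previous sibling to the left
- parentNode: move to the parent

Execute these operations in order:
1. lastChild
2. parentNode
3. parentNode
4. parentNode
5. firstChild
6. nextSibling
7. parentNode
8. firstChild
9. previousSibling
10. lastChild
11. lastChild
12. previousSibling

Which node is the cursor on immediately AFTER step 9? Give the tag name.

Answer: aside

Derivation:
After 1 (lastChild): img
After 2 (parentNode): form
After 3 (parentNode): form (no-op, stayed)
After 4 (parentNode): form (no-op, stayed)
After 5 (firstChild): aside
After 6 (nextSibling): img
After 7 (parentNode): form
After 8 (firstChild): aside
After 9 (previousSibling): aside (no-op, stayed)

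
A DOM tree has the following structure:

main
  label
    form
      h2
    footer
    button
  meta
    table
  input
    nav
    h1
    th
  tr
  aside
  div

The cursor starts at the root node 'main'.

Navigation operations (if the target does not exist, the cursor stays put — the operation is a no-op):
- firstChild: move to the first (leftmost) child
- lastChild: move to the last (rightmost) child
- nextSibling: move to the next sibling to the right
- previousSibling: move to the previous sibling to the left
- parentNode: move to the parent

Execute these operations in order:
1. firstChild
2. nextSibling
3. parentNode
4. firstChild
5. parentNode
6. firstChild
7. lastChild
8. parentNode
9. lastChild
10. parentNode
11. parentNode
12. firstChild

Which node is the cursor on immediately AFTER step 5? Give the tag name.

After 1 (firstChild): label
After 2 (nextSibling): meta
After 3 (parentNode): main
After 4 (firstChild): label
After 5 (parentNode): main

Answer: main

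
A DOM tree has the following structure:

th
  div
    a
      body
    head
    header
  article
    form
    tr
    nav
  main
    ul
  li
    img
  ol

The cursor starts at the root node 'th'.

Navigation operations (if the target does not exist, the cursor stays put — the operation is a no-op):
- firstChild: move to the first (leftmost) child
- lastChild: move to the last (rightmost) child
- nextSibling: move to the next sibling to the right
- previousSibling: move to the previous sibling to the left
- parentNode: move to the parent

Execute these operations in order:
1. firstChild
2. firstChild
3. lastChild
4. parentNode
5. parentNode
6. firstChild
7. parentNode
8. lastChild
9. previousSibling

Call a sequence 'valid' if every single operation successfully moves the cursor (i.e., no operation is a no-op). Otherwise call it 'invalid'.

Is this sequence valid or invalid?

After 1 (firstChild): div
After 2 (firstChild): a
After 3 (lastChild): body
After 4 (parentNode): a
After 5 (parentNode): div
After 6 (firstChild): a
After 7 (parentNode): div
After 8 (lastChild): header
After 9 (previousSibling): head

Answer: valid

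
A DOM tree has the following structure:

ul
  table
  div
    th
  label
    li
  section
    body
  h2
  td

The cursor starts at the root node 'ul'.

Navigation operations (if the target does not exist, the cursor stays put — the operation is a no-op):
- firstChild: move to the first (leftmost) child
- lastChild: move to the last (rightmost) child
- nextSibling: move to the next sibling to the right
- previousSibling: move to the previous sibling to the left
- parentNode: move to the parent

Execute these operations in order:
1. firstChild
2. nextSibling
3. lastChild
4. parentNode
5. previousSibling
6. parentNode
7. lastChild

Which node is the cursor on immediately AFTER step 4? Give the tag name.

After 1 (firstChild): table
After 2 (nextSibling): div
After 3 (lastChild): th
After 4 (parentNode): div

Answer: div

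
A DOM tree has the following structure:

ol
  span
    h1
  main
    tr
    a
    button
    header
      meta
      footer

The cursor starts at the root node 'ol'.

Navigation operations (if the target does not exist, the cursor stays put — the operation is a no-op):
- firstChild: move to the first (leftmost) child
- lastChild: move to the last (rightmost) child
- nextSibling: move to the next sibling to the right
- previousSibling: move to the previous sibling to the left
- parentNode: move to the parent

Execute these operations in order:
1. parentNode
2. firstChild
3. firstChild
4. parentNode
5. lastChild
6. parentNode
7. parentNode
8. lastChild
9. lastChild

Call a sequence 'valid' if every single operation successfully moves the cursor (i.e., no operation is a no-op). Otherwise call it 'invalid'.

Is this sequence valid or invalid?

After 1 (parentNode): ol (no-op, stayed)
After 2 (firstChild): span
After 3 (firstChild): h1
After 4 (parentNode): span
After 5 (lastChild): h1
After 6 (parentNode): span
After 7 (parentNode): ol
After 8 (lastChild): main
After 9 (lastChild): header

Answer: invalid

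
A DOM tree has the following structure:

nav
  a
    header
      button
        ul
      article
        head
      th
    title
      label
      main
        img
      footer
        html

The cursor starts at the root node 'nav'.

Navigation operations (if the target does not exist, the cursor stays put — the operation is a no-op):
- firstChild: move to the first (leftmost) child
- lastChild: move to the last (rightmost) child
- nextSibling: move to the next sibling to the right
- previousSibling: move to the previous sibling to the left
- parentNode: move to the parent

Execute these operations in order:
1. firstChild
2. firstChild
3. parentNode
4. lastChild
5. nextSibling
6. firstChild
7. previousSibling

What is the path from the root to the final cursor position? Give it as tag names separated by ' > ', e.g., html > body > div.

Answer: nav > a > title > label

Derivation:
After 1 (firstChild): a
After 2 (firstChild): header
After 3 (parentNode): a
After 4 (lastChild): title
After 5 (nextSibling): title (no-op, stayed)
After 6 (firstChild): label
After 7 (previousSibling): label (no-op, stayed)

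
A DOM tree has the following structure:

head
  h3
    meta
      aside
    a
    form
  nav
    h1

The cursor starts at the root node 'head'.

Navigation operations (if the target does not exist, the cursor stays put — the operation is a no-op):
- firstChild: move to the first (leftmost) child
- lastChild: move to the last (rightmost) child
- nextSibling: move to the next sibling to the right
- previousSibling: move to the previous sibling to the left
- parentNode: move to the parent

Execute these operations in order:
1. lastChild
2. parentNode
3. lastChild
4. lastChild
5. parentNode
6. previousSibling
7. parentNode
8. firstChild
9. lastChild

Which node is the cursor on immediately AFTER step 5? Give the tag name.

After 1 (lastChild): nav
After 2 (parentNode): head
After 3 (lastChild): nav
After 4 (lastChild): h1
After 5 (parentNode): nav

Answer: nav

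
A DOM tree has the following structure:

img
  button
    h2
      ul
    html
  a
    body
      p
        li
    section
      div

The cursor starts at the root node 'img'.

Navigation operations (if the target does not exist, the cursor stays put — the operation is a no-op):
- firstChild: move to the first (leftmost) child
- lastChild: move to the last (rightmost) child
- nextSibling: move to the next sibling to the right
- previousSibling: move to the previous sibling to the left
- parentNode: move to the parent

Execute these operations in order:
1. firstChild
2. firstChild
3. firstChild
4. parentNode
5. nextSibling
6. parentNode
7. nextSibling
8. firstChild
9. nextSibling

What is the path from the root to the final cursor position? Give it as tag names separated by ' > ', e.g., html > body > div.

Answer: img > a > section

Derivation:
After 1 (firstChild): button
After 2 (firstChild): h2
After 3 (firstChild): ul
After 4 (parentNode): h2
After 5 (nextSibling): html
After 6 (parentNode): button
After 7 (nextSibling): a
After 8 (firstChild): body
After 9 (nextSibling): section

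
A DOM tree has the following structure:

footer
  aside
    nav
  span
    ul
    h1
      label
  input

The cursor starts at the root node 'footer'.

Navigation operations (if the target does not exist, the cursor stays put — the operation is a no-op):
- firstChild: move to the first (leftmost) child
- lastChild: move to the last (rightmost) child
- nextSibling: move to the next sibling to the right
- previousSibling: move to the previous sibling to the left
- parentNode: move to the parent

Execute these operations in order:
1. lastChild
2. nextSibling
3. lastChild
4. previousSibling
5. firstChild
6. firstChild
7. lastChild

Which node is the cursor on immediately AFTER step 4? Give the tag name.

Answer: span

Derivation:
After 1 (lastChild): input
After 2 (nextSibling): input (no-op, stayed)
After 3 (lastChild): input (no-op, stayed)
After 4 (previousSibling): span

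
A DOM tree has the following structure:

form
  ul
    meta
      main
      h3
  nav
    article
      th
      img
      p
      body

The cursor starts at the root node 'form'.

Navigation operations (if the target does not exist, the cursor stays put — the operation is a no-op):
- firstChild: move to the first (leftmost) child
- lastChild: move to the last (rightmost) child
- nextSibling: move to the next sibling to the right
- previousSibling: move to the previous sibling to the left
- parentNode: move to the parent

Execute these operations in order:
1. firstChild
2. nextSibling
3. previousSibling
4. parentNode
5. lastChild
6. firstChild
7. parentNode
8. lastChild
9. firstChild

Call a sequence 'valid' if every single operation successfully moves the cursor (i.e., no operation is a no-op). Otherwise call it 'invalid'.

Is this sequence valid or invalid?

Answer: valid

Derivation:
After 1 (firstChild): ul
After 2 (nextSibling): nav
After 3 (previousSibling): ul
After 4 (parentNode): form
After 5 (lastChild): nav
After 6 (firstChild): article
After 7 (parentNode): nav
After 8 (lastChild): article
After 9 (firstChild): th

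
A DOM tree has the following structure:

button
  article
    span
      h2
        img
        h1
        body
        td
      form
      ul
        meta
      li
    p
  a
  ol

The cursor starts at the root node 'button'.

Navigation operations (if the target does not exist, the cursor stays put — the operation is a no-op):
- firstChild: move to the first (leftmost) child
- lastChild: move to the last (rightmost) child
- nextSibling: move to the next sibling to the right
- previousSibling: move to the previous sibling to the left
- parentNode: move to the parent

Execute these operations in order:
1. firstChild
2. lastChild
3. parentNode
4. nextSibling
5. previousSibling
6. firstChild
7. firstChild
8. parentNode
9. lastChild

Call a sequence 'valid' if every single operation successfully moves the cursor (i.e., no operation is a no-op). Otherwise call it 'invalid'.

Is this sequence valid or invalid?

Answer: valid

Derivation:
After 1 (firstChild): article
After 2 (lastChild): p
After 3 (parentNode): article
After 4 (nextSibling): a
After 5 (previousSibling): article
After 6 (firstChild): span
After 7 (firstChild): h2
After 8 (parentNode): span
After 9 (lastChild): li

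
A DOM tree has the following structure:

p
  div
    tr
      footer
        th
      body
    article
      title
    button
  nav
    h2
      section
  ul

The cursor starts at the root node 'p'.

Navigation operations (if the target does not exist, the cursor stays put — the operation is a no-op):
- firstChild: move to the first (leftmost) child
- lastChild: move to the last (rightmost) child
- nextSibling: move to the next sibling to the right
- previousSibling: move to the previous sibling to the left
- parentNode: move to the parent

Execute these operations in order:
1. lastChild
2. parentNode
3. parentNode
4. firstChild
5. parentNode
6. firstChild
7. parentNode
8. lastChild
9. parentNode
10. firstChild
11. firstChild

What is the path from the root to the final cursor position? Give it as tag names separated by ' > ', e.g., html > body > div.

After 1 (lastChild): ul
After 2 (parentNode): p
After 3 (parentNode): p (no-op, stayed)
After 4 (firstChild): div
After 5 (parentNode): p
After 6 (firstChild): div
After 7 (parentNode): p
After 8 (lastChild): ul
After 9 (parentNode): p
After 10 (firstChild): div
After 11 (firstChild): tr

Answer: p > div > tr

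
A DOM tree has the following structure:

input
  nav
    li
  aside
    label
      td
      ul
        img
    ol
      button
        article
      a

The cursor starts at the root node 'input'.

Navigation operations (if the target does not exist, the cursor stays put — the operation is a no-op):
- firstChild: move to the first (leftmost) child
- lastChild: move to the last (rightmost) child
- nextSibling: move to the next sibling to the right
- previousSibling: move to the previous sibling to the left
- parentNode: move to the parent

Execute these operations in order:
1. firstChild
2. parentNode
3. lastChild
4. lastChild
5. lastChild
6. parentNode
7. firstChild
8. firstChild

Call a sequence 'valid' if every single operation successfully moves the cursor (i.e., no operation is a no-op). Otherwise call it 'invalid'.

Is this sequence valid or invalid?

After 1 (firstChild): nav
After 2 (parentNode): input
After 3 (lastChild): aside
After 4 (lastChild): ol
After 5 (lastChild): a
After 6 (parentNode): ol
After 7 (firstChild): button
After 8 (firstChild): article

Answer: valid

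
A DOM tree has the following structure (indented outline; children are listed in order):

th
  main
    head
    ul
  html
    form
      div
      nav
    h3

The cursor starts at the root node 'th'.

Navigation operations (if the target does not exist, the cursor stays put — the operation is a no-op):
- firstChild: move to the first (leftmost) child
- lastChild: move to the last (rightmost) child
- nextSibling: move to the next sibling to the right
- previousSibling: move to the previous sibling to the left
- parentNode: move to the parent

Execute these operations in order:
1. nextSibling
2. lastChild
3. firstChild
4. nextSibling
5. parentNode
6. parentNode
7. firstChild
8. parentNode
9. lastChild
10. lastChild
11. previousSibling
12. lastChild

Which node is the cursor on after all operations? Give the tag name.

Answer: nav

Derivation:
After 1 (nextSibling): th (no-op, stayed)
After 2 (lastChild): html
After 3 (firstChild): form
After 4 (nextSibling): h3
After 5 (parentNode): html
After 6 (parentNode): th
After 7 (firstChild): main
After 8 (parentNode): th
After 9 (lastChild): html
After 10 (lastChild): h3
After 11 (previousSibling): form
After 12 (lastChild): nav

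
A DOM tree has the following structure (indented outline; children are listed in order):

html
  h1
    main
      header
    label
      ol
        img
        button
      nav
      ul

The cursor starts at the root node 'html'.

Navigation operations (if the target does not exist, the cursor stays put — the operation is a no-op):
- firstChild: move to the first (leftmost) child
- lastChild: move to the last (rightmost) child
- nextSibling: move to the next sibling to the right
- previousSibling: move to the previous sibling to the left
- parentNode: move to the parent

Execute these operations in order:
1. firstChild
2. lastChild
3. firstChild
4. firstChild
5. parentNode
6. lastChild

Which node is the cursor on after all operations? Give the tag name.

After 1 (firstChild): h1
After 2 (lastChild): label
After 3 (firstChild): ol
After 4 (firstChild): img
After 5 (parentNode): ol
After 6 (lastChild): button

Answer: button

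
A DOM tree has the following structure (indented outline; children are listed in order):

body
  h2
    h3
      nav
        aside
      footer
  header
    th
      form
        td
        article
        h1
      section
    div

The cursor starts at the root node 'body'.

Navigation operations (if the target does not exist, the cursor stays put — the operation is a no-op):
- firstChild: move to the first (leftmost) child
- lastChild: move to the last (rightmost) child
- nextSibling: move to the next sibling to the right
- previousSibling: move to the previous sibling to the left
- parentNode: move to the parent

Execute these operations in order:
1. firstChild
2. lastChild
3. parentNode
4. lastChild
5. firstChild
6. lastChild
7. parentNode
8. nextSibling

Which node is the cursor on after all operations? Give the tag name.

After 1 (firstChild): h2
After 2 (lastChild): h3
After 3 (parentNode): h2
After 4 (lastChild): h3
After 5 (firstChild): nav
After 6 (lastChild): aside
After 7 (parentNode): nav
After 8 (nextSibling): footer

Answer: footer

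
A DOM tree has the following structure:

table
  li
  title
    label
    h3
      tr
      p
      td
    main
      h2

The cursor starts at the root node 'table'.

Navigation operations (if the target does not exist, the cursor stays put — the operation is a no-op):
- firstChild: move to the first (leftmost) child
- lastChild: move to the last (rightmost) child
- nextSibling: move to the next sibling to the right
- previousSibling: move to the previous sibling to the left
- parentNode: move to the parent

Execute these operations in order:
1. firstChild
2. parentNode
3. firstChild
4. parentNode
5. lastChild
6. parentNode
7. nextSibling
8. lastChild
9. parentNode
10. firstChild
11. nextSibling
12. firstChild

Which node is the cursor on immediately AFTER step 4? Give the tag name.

After 1 (firstChild): li
After 2 (parentNode): table
After 3 (firstChild): li
After 4 (parentNode): table

Answer: table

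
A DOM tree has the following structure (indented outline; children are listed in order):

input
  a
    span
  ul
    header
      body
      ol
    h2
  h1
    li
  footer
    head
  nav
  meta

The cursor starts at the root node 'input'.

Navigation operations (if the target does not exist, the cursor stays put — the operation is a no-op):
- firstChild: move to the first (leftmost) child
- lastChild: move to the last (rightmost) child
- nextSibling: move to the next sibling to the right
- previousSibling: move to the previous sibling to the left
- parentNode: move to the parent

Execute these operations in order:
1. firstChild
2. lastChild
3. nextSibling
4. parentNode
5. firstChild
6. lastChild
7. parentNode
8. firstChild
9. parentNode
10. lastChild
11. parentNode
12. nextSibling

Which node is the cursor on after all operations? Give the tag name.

After 1 (firstChild): a
After 2 (lastChild): span
After 3 (nextSibling): span (no-op, stayed)
After 4 (parentNode): a
After 5 (firstChild): span
After 6 (lastChild): span (no-op, stayed)
After 7 (parentNode): a
After 8 (firstChild): span
After 9 (parentNode): a
After 10 (lastChild): span
After 11 (parentNode): a
After 12 (nextSibling): ul

Answer: ul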